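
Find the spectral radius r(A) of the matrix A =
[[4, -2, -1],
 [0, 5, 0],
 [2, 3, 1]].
r(A) = 5

The eigenvalues of A are the roots of its characteristic polynomial. With M = A (coefficients from the trace, the sum of principal 2x2 minors, and det A):
  p(λ) = det(λ I - M) = λ^3 - 10λ^2 + 31λ - 30.
By the rational root theorem any rational root is an integer divisor of 30. Testing λ = 5: p(5) = 125 - 250 + 155 - 30 = 0, so λ = 5 is a root. Dividing out (λ - 5) leaves p(λ) = (λ - 5)(λ^2 - 5λ + 6). For λ^2 - 5λ + 6 the discriminant is 1. It is a perfect square (1^2), so the roots are rational: λ = (5 ± 1)/2 = 3, 2.
Thus the eigenvalues (to 4 decimals) are 3 (modulus 3); 2 (modulus 2); 5 (modulus 5). The spectral radius is the largest modulus: r(A) = 5. (Cross-check: r(A) ≤ ||A||_2 ≈ 6.241; equality holds whenever A is normal, though it can also hold for some non-normal A.)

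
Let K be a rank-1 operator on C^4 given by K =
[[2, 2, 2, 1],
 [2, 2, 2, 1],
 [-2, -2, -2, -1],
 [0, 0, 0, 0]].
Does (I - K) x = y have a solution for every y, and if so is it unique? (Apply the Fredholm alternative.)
(I - K) is invertible (det(I - K) = -1 ≠ 0), so for every y in C^4 the equation (I - K) x = y has a unique solution.

K has rank 1, so it is an outer product K = u v^T: every row of K is a multiple of one row vector. Reading off the entries, u = (-1, -1, 1, 0) and v = (-2, -2, -2, -1) (row i of K equals u_i·v^T). A rank-one matrix u v^T satisfies K u = u (v·u) and kills the (3)-dimensional subspace v^⊥, so its characteristic polynomial is lambda^3 (lambda - v·u) with v·u = tr K = 2. Hence the eigenvalues of I - K are 1 (multiplicity 3) and 1 - (2) = -1, so det(I - K) = -1. (Direct check: I - K =
[[-1, -2, -2, -1],
 [-2, -1, -2, -1],
 [2, 2, 3, 1],
 [0, 0, 0, 1]]
has determinant -1.) The finite-dimensional Fredholm alternative says: either (I - K) is invertible, or ker(I - K) ≠ {0} and then range(I - K) = ker((I - K)^*)^⊥, with dim ker(I - K) = dim ker((I - K)^*). Since det(I - K) ≠ 0, 1 is not an eigenvalue of K and ker(I - K) = {0}, so we are in the first case: for every y there is a unique x = (I - K)^(-1) y. Explicitly, by the Sherman–Morrison formula, (I - u v^T)^(-1) = I + u v^T/(1 - v·u), i.e. (I - K)^(-1) = I - K.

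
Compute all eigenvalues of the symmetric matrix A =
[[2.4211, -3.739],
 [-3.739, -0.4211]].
sigma(A) ≈ {-3, 5}

A is real symmetric, so its spectrum consists of real eigenvalues. Expanding the characteristic polynomial of the displayed matrix gives
  det(λ I - A) = p(λ) = λ^2 + (-2)λ + (-15).
Solving p(λ) = 0 yields eigenvalues ≈ -3, 5. (A is shown rounded to 4 decimals, so these recover the underlying integer eigenvalues to within that precision.)
Verification: the trace of A = 2 equals the sum of eigenvalues 2, and det(A) ≈ -14.9996 matches the eigenvalue product -15.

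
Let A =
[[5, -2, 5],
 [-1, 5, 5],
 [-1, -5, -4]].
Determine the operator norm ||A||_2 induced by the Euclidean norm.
||A||_2 ≈ 9.8865 (= sqrt(largest eigenvalue of A^T A))

||A||_2 = sigma_max(A) = sqrt(lambda_max(A^T A)). Form the symmetric matrix M = A^T A =
[[27, -10, 24],
 [-10, 54, 35],
 [24, 35, 66]].
Its characteristic polynomial (trace, sum of principal 2x2 minors, determinant of M give the coefficients) is
  p(λ) = det(λ I - M) = λ^3 - 147λ^2 + 4903λ - 8649.
No integer candidate from the rational root theorem (±divisors of 8649) is a root, so the roots are irrational. The cubic discriminant is Δ = 48298370000 > 0, so there are three distinct real roots. p(1) = -3892 and p(2) = 577 have opposite signs, so a root lies in (1, 2); Newton's method refines it to λ ≈ 1.8672. p(47) = 892 and p(48) = -1401 have opposite signs, so a root lies in (47, 48); Newton's method refines it to λ ≈ 47.3895. p(97) = -3508 and p(98) = 1249 have opposite signs, so a root lies in (97, 98); Newton's method refines it to λ ≈ 97.7433. Check (Vieta): the three roots sum to 147, matching tr M = 147.
So the eigenvalues of A^T A are ≈ 1.8672, 47.3895, 97.7433 (all ≥ 0, as they must be for A^T A). The largest is λ_max ≈ 97.7433, hence ||A||_2 = sqrt(λ_max) ≈ 9.8865.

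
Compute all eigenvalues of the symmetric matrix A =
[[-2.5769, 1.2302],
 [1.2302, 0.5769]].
sigma(A) ≈ {-3, 1}

A is real symmetric, so its spectrum consists of real eigenvalues. Expanding the characteristic polynomial of the displayed matrix gives
  det(λ I - A) = p(λ) = λ^2 + (2)λ + (-3).
Solving p(λ) = 0 yields eigenvalues ≈ -3, 1. (A is shown rounded to 4 decimals, so these recover the underlying integer eigenvalues to within that precision.)
Verification: the trace of A = -2 equals the sum of eigenvalues -2, and det(A) ≈ -3.0000 matches the eigenvalue product -3.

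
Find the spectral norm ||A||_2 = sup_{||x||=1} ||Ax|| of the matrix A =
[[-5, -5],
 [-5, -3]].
||A||_2 = sqrt((84 + sqrt(6656))/2) ≈ 9.099 (= sqrt(largest eigenvalue of A^T A))

||A||_2 = sigma_max(A) = sqrt(lambda_max(A^T A)). Form the symmetric matrix M = A^T A =
[[50, 40],
 [40, 34]].
Its characteristic polynomial (trace, determinant of M give the coefficients) is
  p(λ) = det(λ I - M) = λ^2 - 84λ + 100.
For λ^2 - 84λ + 100 the discriminant is 6656. It is nonnegative but not a perfect square, so the roots are real and irrational: λ = (84 ± sqrt(6656))/2 ≈ 82.7922, 1.2078.
So the eigenvalues of A^T A are ≈ 1.2078, 82.7922 (all ≥ 0, as they must be for A^T A). The largest is λ_max = (84 + sqrt(6656))/2 ≈ 82.7922, hence ||A||_2 = sqrt(λ_max) = sqrt((84 + sqrt(6656))/2) ≈ 9.099.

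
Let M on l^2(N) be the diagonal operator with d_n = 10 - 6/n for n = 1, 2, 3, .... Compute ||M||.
||M|| = 10

For a diagonal operator on l^2 with entries d_n, ||M|| = sup_n |d_n|. Here d_1 = 4, d_2 = 7, ..., and d_n = 10 - 6/n increases monotonically toward 10. All terms lie in [4, 10), so |d_n| = d_n and the supremum is the limit 10, which is not attained by any individual d_n. Hence ||M|| = 10.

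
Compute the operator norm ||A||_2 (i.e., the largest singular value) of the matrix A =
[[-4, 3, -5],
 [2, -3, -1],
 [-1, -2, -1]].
||A||_2 ≈ 7.3264 (= sqrt(largest eigenvalue of A^T A))

||A||_2 = sigma_max(A) = sqrt(lambda_max(A^T A)). Form the symmetric matrix M = A^T A =
[[21, -16, 19],
 [-16, 22, -10],
 [19, -10, 27]].
Its characteristic polynomial (trace, sum of principal 2x2 minors, determinant of M give the coefficients) is
  p(λ) = det(λ I - M) = λ^3 - 70λ^2 + 906λ - 1600.
No integer candidate from the rational root theorem (±divisors of 1600) is a root, so the roots are irrational. The cubic discriminant is Δ = 609562736 > 0, so there are three distinct real roots. p(2) = -60 and p(3) = 515 have opposite signs, so a root lies in (2, 3); Newton's method refines it to λ ≈ 2.0949. p(14) = 108 and p(15) = -385 have opposite signs, so a root lies in (14, 15); Newton's method refines it to λ ≈ 14.2286. p(53) = -1335 and p(54) = 668 have opposite signs, so a root lies in (53, 54); Newton's method refines it to λ ≈ 53.6764. Check (Vieta): the three roots sum to 70, matching tr M = 70.
So the eigenvalues of A^T A are ≈ 2.0949, 14.2286, 53.6764 (all ≥ 0, as they must be for A^T A). The largest is λ_max ≈ 53.6764, hence ||A||_2 = sqrt(λ_max) ≈ 7.3264.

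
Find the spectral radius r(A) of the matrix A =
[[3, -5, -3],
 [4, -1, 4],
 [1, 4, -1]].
r(A) ≈ 5.3742

The eigenvalues of A are the roots of its characteristic polynomial. With M = A (coefficients from the trace, the sum of principal 2x2 minors, and det A):
  p(λ) = det(λ I - M) = λ^3 - λ^2 + 2λ + 136.
No integer candidate from the rational root theorem (±divisors of 136) is a root, so the roots are irrational. The cubic discriminant is Δ = -503772 < 0, so there is one real root and a complex-conjugate pair. p(-5) = -24 and p(-4) = 48 have opposite signs, so a root lies in (-5, -4); Newton's method refines it to λ ≈ -4.7088. Dividing out (λ - (-4.7088)) leaves approximately λ^2 - 5.7088λ + 28.8819. For λ^2 - 5.7088λ + 28.8819 the discriminant is -82.9369. It is negative, so the remaining roots are the complex-conjugate pair λ ≈ 2.8544 ± 4.5535i. Their product equals the constant term, so |λ|^2 ≈ 28.8819 and |λ| ≈ 5.3742.
Thus the eigenvalues (to 4 decimals) are -4.7088 (modulus 4.7088); 2.8544 ± 4.5535i (modulus 5.3742). The spectral radius is the largest modulus: r(A) ≈ 5.3742. (Cross-check: r(A) ≤ ||A||_2 ≈ 7.1671; equality holds whenever A is normal, though it can also hold for some non-normal A.)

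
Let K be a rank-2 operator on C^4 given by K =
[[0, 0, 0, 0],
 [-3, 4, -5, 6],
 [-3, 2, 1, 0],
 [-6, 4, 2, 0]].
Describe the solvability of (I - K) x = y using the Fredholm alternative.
(I - K) is invertible (det(I - K) = -14 ≠ 0), so for every y in C^4 the equation (I - K) x = y has a unique solution.

K has rank 2 and factors as K = U V^T = u1 v1^T + u2 v2^T with u1 = (0, -1, 1, 2), v1 = (-3, 2, 1, 0), u2 = (0, 2, 0, 0), v2 = (-3, 3, -2, 3) (multiplying out reproduces the displayed K). The nonzero eigenvalues of U V^T coincide with those of the 2 x 2 matrix G = V^T U = [[v1·u1, v1·u2], [v2·u1, v2·u2]] = [[-1, 4], [1, 6]], and by the Sylvester determinant identity det(I_4 - U V^T) = det(I_2 - V^T U) = det([[2, -4], [-1, -5]]) = (2)(-5) - (-4)(-1) = -14. (Direct check: I - K =
[[1, 0, 0, 0],
 [3, -3, 5, -6],
 [3, -2, 0, 0],
 [6, -4, -2, 1]]
has determinant -14.) The finite-dimensional Fredholm alternative says: either (I - K) is invertible, or ker(I - K) ≠ {0} and then range(I - K) = ker((I - K)^*)^⊥, with dim ker(I - K) = dim ker((I - K)^*). Since det(I - K) ≠ 0, 1 is not an eigenvalue of K and ker(I - K) = {0}, so we are in the first case: for every y there is a unique x = (I - K)^(-1) y. (Explicitly, by the Woodbury identity, (I - U V^T)^(-1) = I + U (I_2 - G)^(-1) V^T.)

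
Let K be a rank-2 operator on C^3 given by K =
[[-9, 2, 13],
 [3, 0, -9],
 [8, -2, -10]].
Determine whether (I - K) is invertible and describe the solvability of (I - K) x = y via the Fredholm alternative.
(I - K) is invertible (det(I - K) = -18 ≠ 0), so for every y in C^3 the equation (I - K) x = y has a unique solution.

K has rank 2 and factors as K = U V^T = u1 v1^T + u2 v2^T with u1 = (2, 0, -2), v1 = (-3, 1, 2), u2 = (3, -3, -2), v2 = (-1, 0, 3) (multiplying out reproduces the displayed K). The nonzero eigenvalues of U V^T coincide with those of the 2 x 2 matrix G = V^T U = [[v1·u1, v1·u2], [v2·u1, v2·u2]] = [[-10, -16], [-8, -9]], and by the Sylvester determinant identity det(I_3 - U V^T) = det(I_2 - V^T U) = det([[11, 16], [8, 10]]) = (11)(10) - (16)(8) = -18. (Direct check: I - K =
[[10, -2, -13],
 [-3, 1, 9],
 [-8, 2, 11]]
has determinant -18.) The finite-dimensional Fredholm alternative says: either (I - K) is invertible, or ker(I - K) ≠ {0} and then range(I - K) = ker((I - K)^*)^⊥, with dim ker(I - K) = dim ker((I - K)^*). Since det(I - K) ≠ 0, 1 is not an eigenvalue of K and ker(I - K) = {0}, so we are in the first case: for every y there is a unique x = (I - K)^(-1) y. (Explicitly, by the Woodbury identity, (I - U V^T)^(-1) = I + U (I_2 - G)^(-1) V^T.)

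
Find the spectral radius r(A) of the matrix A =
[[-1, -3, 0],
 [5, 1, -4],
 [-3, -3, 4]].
r(A) ≈ 4.9169

The eigenvalues of A are the roots of its characteristic polynomial. With M = A (coefficients from the trace, the sum of principal 2x2 minors, and det A):
  p(λ) = det(λ I - M) = λ^3 - 4λ^2 + 2λ - 32.
No integer candidate from the rational root theorem (±divisors of 32) is a root, so the roots are irrational. The cubic discriminant is Δ = -31200 < 0, so there is one real root and a complex-conjugate pair. p(4) = -24 and p(5) = 3 have opposite signs, so a root lies in (4, 5); Newton's method refines it to λ ≈ 4.9169. Dividing out (λ - (4.9169)) leaves approximately λ^2 + 0.9169λ + 6.5082. For λ^2 + 0.9169λ + 6.5082 the discriminant is -25.1921. It is negative, so the remaining roots are the complex-conjugate pair λ ≈ -0.4584 ± 2.5096i. Their product equals the constant term, so |λ|^2 ≈ 6.5082 and |λ| ≈ 2.5511.
Thus the eigenvalues (to 4 decimals) are 4.9169 (modulus 4.9169); -0.4584 ± 2.5096i (modulus 2.5511). The spectral radius is the largest modulus: r(A) ≈ 4.9169. (Cross-check: r(A) ≤ ||A||_2 ≈ 8.6734; equality holds whenever A is normal, though it can also hold for some non-normal A.)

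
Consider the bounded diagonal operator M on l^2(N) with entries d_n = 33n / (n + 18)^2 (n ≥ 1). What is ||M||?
||M|| = 11/24 (attained at n = 18)

For M diagonal, ||M|| = sup_n |d_n|. Treat f(x) = 33x / (x + 18)^2 for real x > 0. By the quotient rule, f'(x) = 33(18 - x)/(x + 18)^3, which is positive for x < 18 and negative for x > 18. So f has a unique maximum at x = 18, and since 18 is a positive integer, the supremum over n ≥ 1 is attained at n = 18: d_18 = 33·18/(18 + 18)^2 = 33·18/1296 = 11/24. Hence ||M|| = 11/24.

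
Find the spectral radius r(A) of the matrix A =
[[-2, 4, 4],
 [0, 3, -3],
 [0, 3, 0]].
r(A) = 3

The eigenvalues of A are the roots of its characteristic polynomial. With M = A (coefficients from the trace, the sum of principal 2x2 minors, and det A):
  p(λ) = det(λ I - M) = λ^3 - λ^2 + 3λ + 18.
By the rational root theorem any rational root is an integer divisor of 18. Testing λ = -2: p(-2) = -8 - 4 - 6 + 18 = 0, so λ = -2 is a root. Dividing out (λ + 2) leaves p(λ) = (λ + 2)(λ^2 - 3λ + 9). For λ^2 - 3λ + 9 the discriminant is -27. It is negative, so the roots are the complex-conjugate pair λ = 3/2 ± (sqrt(27)/2) i ≈ 1.5 ± 2.5981i. For a conjugate pair the product of the roots equals the constant term, so |λ|^2 = 9 and |λ| = sqrt(9) = 3.
Thus the eigenvalues (to 4 decimals) are 1.5 ± 2.5981i (modulus 3); -2 (modulus 2). The spectral radius is the largest modulus: r(A) = 3. (Cross-check: r(A) ≤ ||A||_2 ≈ 6.4068; equality holds whenever A is normal, though it can also hold for some non-normal A.)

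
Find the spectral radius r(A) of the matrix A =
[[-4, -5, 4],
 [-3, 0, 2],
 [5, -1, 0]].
r(A) ≈ 8.5119

The eigenvalues of A are the roots of its characteristic polynomial. With M = A (coefficients from the trace, the sum of principal 2x2 minors, and det A):
  p(λ) = det(λ I - M) = λ^3 + 4λ^2 - 33λ + 46.
No integer candidate from the rational root theorem (±divisors of 46) is a root, so the roots are irrational. The cubic discriminant is Δ = -17032 < 0, so there is one real root and a complex-conjugate pair. p(-9) = -62 and p(-8) = 54 have opposite signs, so a root lies in (-9, -8); Newton's method refines it to λ ≈ -8.5119. Dividing out (λ - (-8.5119)) leaves approximately λ^2 - 4.5119λ + 5.4042. For λ^2 - 4.5119λ + 5.4042 the discriminant is -1.2601. It is negative, so the remaining roots are the complex-conjugate pair λ ≈ 2.2559 ± 0.5613i. Their product equals the constant term, so |λ|^2 ≈ 5.4042 and |λ| ≈ 2.3247.
Thus the eigenvalues (to 4 decimals) are -8.5119 (modulus 8.5119); 2.2559 ± 0.5613i (modulus 2.3247). The spectral radius is the largest modulus: r(A) ≈ 8.5119. (Cross-check: r(A) ≤ ||A||_2 ≈ 8.5405; equality holds whenever A is normal, though it can also hold for some non-normal A.)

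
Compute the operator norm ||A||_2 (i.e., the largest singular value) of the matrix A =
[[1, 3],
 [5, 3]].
||A||_2 = sqrt((44 + sqrt(1360))/2) ≈ 6.3592 (= sqrt(largest eigenvalue of A^T A))

||A||_2 = sigma_max(A) = sqrt(lambda_max(A^T A)). Form the symmetric matrix M = A^T A =
[[26, 18],
 [18, 18]].
Its characteristic polynomial (trace, determinant of M give the coefficients) is
  p(λ) = det(λ I - M) = λ^2 - 44λ + 144.
For λ^2 - 44λ + 144 the discriminant is 1360. It is nonnegative but not a perfect square, so the roots are real and irrational: λ = (44 ± sqrt(1360))/2 ≈ 40.4391, 3.5609.
So the eigenvalues of A^T A are ≈ 3.5609, 40.4391 (all ≥ 0, as they must be for A^T A). The largest is λ_max = (44 + sqrt(1360))/2 ≈ 40.4391, hence ||A||_2 = sqrt(λ_max) = sqrt((44 + sqrt(1360))/2) ≈ 6.3592.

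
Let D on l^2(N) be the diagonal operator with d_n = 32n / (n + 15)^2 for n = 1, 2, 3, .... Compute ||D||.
||D|| = 8/15 (attained at n = 15)

For D diagonal, ||D|| = sup_n |d_n|. Treat f(x) = 32x / (x + 15)^2 for real x > 0. By the quotient rule, f'(x) = 32(15 - x)/(x + 15)^3, which is positive for x < 15 and negative for x > 15. So f has a unique maximum at x = 15, and since 15 is a positive integer, the supremum over n ≥ 1 is attained at n = 15: d_15 = 32·15/(15 + 15)^2 = 32·15/900 = 8/15. Hence ||D|| = 8/15.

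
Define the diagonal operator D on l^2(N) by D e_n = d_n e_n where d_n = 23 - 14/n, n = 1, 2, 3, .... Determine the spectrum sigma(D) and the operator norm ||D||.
sigma(D) = {23 - 14/n : n ≥ 1} ∪ {23}; ||D|| = 23

A bounded diagonal operator on l^2 with diagonal entries d_n has spectrum equal to the closure of {d_n : n ≥ 1}: every d_n is an eigenvalue (with eigenvector e_n), so {d_n} ⊂ sigma(D); the spectrum is closed, so its closure is too; and for lambda not in the closure, (D - lambda I) has bounded inverse (the diagonal entries 1/(d_n - lambda) are bounded). For our sequence d_n = 23 - 14/n, n = 1, 2, 3, ...:
  - {d_n} = {23 - 14/n : n ≥ 1}; the only limit point is 23
  - closure = {23 - 14/n : n ≥ 1} ∪ {23}
For the norm: a diagonal operator has ||D|| = sup_n |d_n|. Here d_n = 23 - 14/n increases monotonically from d_1 = 9 toward 23, with all terms in [9, 23); so sup_n |d_n| = 23 (the supremum is the limit, not attained). So ||D|| = 23.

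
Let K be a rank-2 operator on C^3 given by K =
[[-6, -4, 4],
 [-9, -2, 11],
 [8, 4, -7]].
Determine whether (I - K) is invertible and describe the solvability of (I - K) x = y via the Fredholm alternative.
(I - K) is invertible (det(I - K) = -28 ≠ 0), so for every y in C^3 the equation (I - K) x = y has a unique solution.

K has rank 2 and factors as K = U V^T = u1 v1^T + u2 v2^T with u1 = (2, 1, -2), v1 = (-3, -2, 2), u2 = (0, 3, -1), v2 = (-2, 0, 3) (multiplying out reproduces the displayed K). The nonzero eigenvalues of U V^T coincide with those of the 2 x 2 matrix G = V^T U = [[v1·u1, v1·u2], [v2·u1, v2·u2]] = [[-12, -8], [-10, -3]], and by the Sylvester determinant identity det(I_3 - U V^T) = det(I_2 - V^T U) = det([[13, 8], [10, 4]]) = (13)(4) - (8)(10) = -28. (Direct check: I - K =
[[7, 4, -4],
 [9, 3, -11],
 [-8, -4, 8]]
has determinant -28.) The finite-dimensional Fredholm alternative says: either (I - K) is invertible, or ker(I - K) ≠ {0} and then range(I - K) = ker((I - K)^*)^⊥, with dim ker(I - K) = dim ker((I - K)^*). Since det(I - K) ≠ 0, 1 is not an eigenvalue of K and ker(I - K) = {0}, so we are in the first case: for every y there is a unique x = (I - K)^(-1) y. (Explicitly, by the Woodbury identity, (I - U V^T)^(-1) = I + U (I_2 - G)^(-1) V^T.)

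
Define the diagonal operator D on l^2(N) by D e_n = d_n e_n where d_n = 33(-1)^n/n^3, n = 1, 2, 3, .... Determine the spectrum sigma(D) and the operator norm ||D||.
sigma(D) = {33(-1)^n/n^3 : n ≥ 1} ∪ {0}; ||D|| = 33

A bounded diagonal operator on l^2 with diagonal entries d_n has spectrum equal to the closure of {d_n : n ≥ 1}: every d_n is an eigenvalue (with eigenvector e_n), so {d_n} ⊂ sigma(D); the spectrum is closed, so its closure is too; and for lambda not in the closure, (D - lambda I) has bounded inverse (the diagonal entries 1/(d_n - lambda) are bounded). For our sequence d_n = 33(-1)^n/n^3, n = 1, 2, 3, ...:
  - {d_n} = {33(-1)^n/n^3 : n ≥ 1}; the only limit point is 0
  - closure = {33(-1)^n/n^3 : n ≥ 1} ∪ {0}
For the norm: a diagonal operator has ||D|| = sup_n |d_n|. Here |d_n| = 33/n^3 is decreasing, so sup_n |d_n| = |d_1| = 33. So ||D|| = 33.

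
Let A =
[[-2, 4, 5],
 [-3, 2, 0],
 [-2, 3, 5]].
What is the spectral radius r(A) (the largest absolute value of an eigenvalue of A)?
r(A) ≈ 3.7056

The eigenvalues of A are the roots of its characteristic polynomial. With M = A (coefficients from the trace, the sum of principal 2x2 minors, and det A):
  p(λ) = det(λ I - M) = λ^3 - 5λ^2 + 18λ - 15.
No integer candidate from the rational root theorem (±divisors of 15) is a root, so the roots are irrational. The cubic discriminant is Δ = -4503 < 0, so there is one real root and a complex-conjugate pair. p(1) = -1 and p(2) = 9 have opposite signs, so a root lies in (1, 2); Newton's method refines it to λ ≈ 1.0924. Dividing out (λ - (1.0924)) leaves approximately λ^2 - 3.9076λ + 13.7314. For λ^2 - 3.9076λ + 13.7314 the discriminant is -39.656. It is negative, so the remaining roots are the complex-conjugate pair λ ≈ 1.9538 ± 3.1487i. Their product equals the constant term, so |λ|^2 ≈ 13.7314 and |λ| ≈ 3.7056.
Thus the eigenvalues (to 4 decimals) are 1.0924 (modulus 1.0924); 1.9538 ± 3.1487i (modulus 3.7056). The spectral radius is the largest modulus: r(A) ≈ 3.7056. (Cross-check: r(A) ≤ ||A||_2 ≈ 9.3394; equality holds whenever A is normal, though it can also hold for some non-normal A.)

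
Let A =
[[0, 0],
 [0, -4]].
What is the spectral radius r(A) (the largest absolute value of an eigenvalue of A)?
r(A) = 4

The eigenvalues of A are the roots of its characteristic polynomial. With M = A (coefficients from the trace and determinant):
  p(λ) = det(λ I - M) = λ^2 + 4λ.
For λ^2 + 4λ the discriminant is 16. It is a perfect square (4^2), so the roots are rational: λ = (-4 ± 4)/2 = 0, -4.
Thus the eigenvalues (to 4 decimals) are 0 (modulus 0); -4 (modulus 4). The spectral radius is the largest modulus: r(A) = 4. (Cross-check: r(A) ≤ ||A||_2 ≈ 4; equality holds whenever A is normal, though it can also hold for some non-normal A.)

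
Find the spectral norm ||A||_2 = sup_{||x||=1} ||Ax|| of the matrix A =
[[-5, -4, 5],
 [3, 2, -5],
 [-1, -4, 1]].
||A||_2 ≈ 10.5761 (= sqrt(largest eigenvalue of A^T A))

||A||_2 = sigma_max(A) = sqrt(lambda_max(A^T A)). Form the symmetric matrix M = A^T A =
[[35, 30, -41],
 [30, 36, -34],
 [-41, -34, 51]].
Its characteristic polynomial (trace, sum of principal 2x2 minors, determinant of M give the coefficients) is
  p(λ) = det(λ I - M) = λ^3 - 122λ^2 + 1144λ - 1024.
No integer candidate from the rational root theorem (±divisors of 1024) is a root, so the roots are irrational. The cubic discriminant is Δ = 8596943104 > 0, so there are three distinct real roots. p(1) = -1 and p(2) = 784 have opposite signs, so a root lies in (1, 2); Newton's method refines it to λ ≈ 1.0011. p(9) = 119 and p(10) = -784 have opposite signs, so a root lies in (9, 10); Newton's method refines it to λ ≈ 9.1446. p(111) = -9571 and p(112) = 1664 have opposite signs, so a root lies in (111, 112); Newton's method refines it to λ ≈ 111.8543. Check (Vieta): the three roots sum to 122, matching tr M = 122.
So the eigenvalues of A^T A are ≈ 1.0011, 9.1446, 111.8543 (all ≥ 0, as they must be for A^T A). The largest is λ_max ≈ 111.8543, hence ||A||_2 = sqrt(λ_max) ≈ 10.5761.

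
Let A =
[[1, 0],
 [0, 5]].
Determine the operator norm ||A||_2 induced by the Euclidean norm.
||A||_2 = 5 (= sqrt(largest eigenvalue of A^T A))

||A||_2 = sigma_max(A) = sqrt(lambda_max(A^T A)). Form the symmetric matrix M = A^T A =
[[1, 0],
 [0, 25]].
Its characteristic polynomial (trace, determinant of M give the coefficients) is
  p(λ) = det(λ I - M) = λ^2 - 26λ + 25.
For λ^2 - 26λ + 25 the discriminant is 576. It is a perfect square (24^2), so the roots are rational: λ = (26 ± 24)/2 = 25, 1.
So the eigenvalues of A^T A are ≈ 1, 25 (all ≥ 0, as they must be for A^T A). The largest is λ_max = 25, hence ||A||_2 = sqrt(λ_max) = 5.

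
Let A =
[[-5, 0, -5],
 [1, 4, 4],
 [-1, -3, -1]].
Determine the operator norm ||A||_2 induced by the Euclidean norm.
||A||_2 ≈ 8.5571 (= sqrt(largest eigenvalue of A^T A))

||A||_2 = sigma_max(A) = sqrt(lambda_max(A^T A)). Form the symmetric matrix M = A^T A =
[[27, 7, 30],
 [7, 25, 19],
 [30, 19, 42]].
Its characteristic polynomial (trace, sum of principal 2x2 minors, determinant of M give the coefficients) is
  p(λ) = det(λ I - M) = λ^3 - 94λ^2 + 1549λ - 2025.
No integer candidate from the rational root theorem (±divisors of 2025) is a root, so the roots are irrational. The cubic discriminant is Δ = 4803310065 > 0, so there are three distinct real roots. p(1) = -569 and p(2) = 705 have opposite signs, so a root lies in (1, 2); Newton's method refines it to λ ≈ 1.4294. p(19) = 331 and p(20) = -645 have opposite signs, so a root lies in (19, 20); Newton's method refines it to λ ≈ 19.3474. p(73) = -857 and p(74) = 3081 have opposite signs, so a root lies in (73, 74); Newton's method refines it to λ ≈ 73.2232. Check (Vieta): the three roots sum to 94, matching tr M = 94.
So the eigenvalues of A^T A are ≈ 1.4294, 19.3474, 73.2232 (all ≥ 0, as they must be for A^T A). The largest is λ_max ≈ 73.2232, hence ||A||_2 = sqrt(λ_max) ≈ 8.5571.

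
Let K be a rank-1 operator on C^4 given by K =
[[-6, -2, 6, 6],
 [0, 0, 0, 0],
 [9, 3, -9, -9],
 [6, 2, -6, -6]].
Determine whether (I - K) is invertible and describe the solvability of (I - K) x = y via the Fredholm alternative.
(I - K) is invertible (det(I - K) = 22 ≠ 0), so for every y in C^4 the equation (I - K) x = y has a unique solution.

K has rank 1, so it is an outer product K = u v^T: every row of K is a multiple of one row vector. Reading off the entries, u = (2, 0, -3, -2) and v = (-3, -1, 3, 3) (row i of K equals u_i·v^T). A rank-one matrix u v^T satisfies K u = u (v·u) and kills the (3)-dimensional subspace v^⊥, so its characteristic polynomial is lambda^3 (lambda - v·u) with v·u = tr K = -21. Hence the eigenvalues of I - K are 1 (multiplicity 3) and 1 - (-21) = 22, so det(I - K) = 22. (Direct check: I - K =
[[7, 2, -6, -6],
 [0, 1, 0, 0],
 [-9, -3, 10, 9],
 [-6, -2, 6, 7]]
has determinant 22.) The finite-dimensional Fredholm alternative says: either (I - K) is invertible, or ker(I - K) ≠ {0} and then range(I - K) = ker((I - K)^*)^⊥, with dim ker(I - K) = dim ker((I - K)^*). Since det(I - K) ≠ 0, 1 is not an eigenvalue of K and ker(I - K) = {0}, so we are in the first case: for every y there is a unique x = (I - K)^(-1) y. Explicitly, by the Sherman–Morrison formula, (I - u v^T)^(-1) = I + u v^T/(1 - v·u), i.e. (I - K)^(-1) = I + K/(22).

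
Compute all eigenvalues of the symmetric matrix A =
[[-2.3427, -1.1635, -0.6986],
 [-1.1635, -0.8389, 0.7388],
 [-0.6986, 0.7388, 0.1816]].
sigma(A) ≈ {-3, -1, 1}

A is real symmetric, so its spectrum consists of real eigenvalues. Expanding the characteristic polynomial of the displayed matrix gives
  det(λ I - A) = p(λ) = λ^3 + (3)λ^2 + (-1)λ + (-3).
Solving p(λ) = 0 yields eigenvalues ≈ -3, -1, 1. (A is shown rounded to 4 decimals, so these recover the underlying integer eigenvalues to within that precision.)
Verification: the trace of A = -3 equals the sum of eigenvalues -3, and det(A) ≈ 3.0002 matches the eigenvalue product 3.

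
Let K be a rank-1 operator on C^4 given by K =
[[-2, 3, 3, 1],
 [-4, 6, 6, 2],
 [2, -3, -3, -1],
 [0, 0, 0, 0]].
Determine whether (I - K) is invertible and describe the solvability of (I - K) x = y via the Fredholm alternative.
(I - K) is singular (det(I - K) = 0, i.e. 1 ∈ sigma(K)). (I - K) x = y is solvable iff y ⊥ ker((I - K)^*) = span{(-2, 3, 3, 1)}, i.e. iff -2y_1 + 3y_2 + 3y_3 + y_4 = 0. When solvable, the solutions are x = y + c·(1, 2, -1, 0), c arbitrary (ker(I - K) = span{(1, 2, -1, 0)}, dimension 1).

K has rank 1, so it is an outer product K = u v^T: every row of K is a multiple of one row vector. Reading off the entries, u = (1, 2, -1, 0) and v = (-2, 3, 3, 1) (row i of K equals u_i·v^T). A rank-one matrix u v^T satisfies K u = u (v·u) and kills the (3)-dimensional subspace v^⊥, so its characteristic polynomial is lambda^3 (lambda - v·u) with v·u = tr K = 1. Hence the eigenvalues of I - K are 1 (multiplicity 3) and 1 - (1) = 0, so det(I - K) = 0. (Direct check: I - K =
[[3, -3, -3, -1],
 [4, -5, -6, -2],
 [-2, 3, 4, 1],
 [0, 0, 0, 1]]
has determinant 0.) So 1 is an eigenvalue of K and (I - K) is not invertible. The finite-dimensional Fredholm alternative says: either (I - K) is invertible, or ker(I - K) ≠ {0} and then range(I - K) = ker((I - K)^*)^⊥, with dim ker(I - K) = dim ker((I - K)^*). We are in the second case, so we need both kernels. Kernel of I - K: (I - K) u = u - u (v·u) = u - u = 0, so ker(I - K) = span{u} = span{(1, 2, -1, 0)} (it is exactly 1-dimensional because rank(I - K) = 3). Kernel of the adjoint: K is real, so (I - K)^* = I - K^T = I - v u^T, and (I - v u^T) v = v - v (u·v) = 0; hence ker((I - K)^*) = span{v} = span{(-2, 3, 3, 1)}. Therefore (I - K) x = y is solvable iff <y, v> = 0, i.e. iff -2y_1 + 3y_2 + 3y_3 + y_4 = 0. When this holds, K y = u (v·y) = 0, so (I - K) y = y and x = y is a particular solution; the full solution set is the line x = y + c·u = y + c·(1, 2, -1, 0), c ∈ C.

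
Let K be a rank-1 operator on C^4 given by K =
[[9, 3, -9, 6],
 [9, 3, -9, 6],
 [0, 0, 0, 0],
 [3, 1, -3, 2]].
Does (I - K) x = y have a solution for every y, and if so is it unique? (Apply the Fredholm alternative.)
(I - K) is invertible (det(I - K) = -13 ≠ 0), so for every y in C^4 the equation (I - K) x = y has a unique solution.

K has rank 1, so it is an outer product K = u v^T: every row of K is a multiple of one row vector. Reading off the entries, u = (-3, -3, 0, -1) and v = (-3, -1, 3, -2) (row i of K equals u_i·v^T). A rank-one matrix u v^T satisfies K u = u (v·u) and kills the (3)-dimensional subspace v^⊥, so its characteristic polynomial is lambda^3 (lambda - v·u) with v·u = tr K = 14. Hence the eigenvalues of I - K are 1 (multiplicity 3) and 1 - (14) = -13, so det(I - K) = -13. (Direct check: I - K =
[[-8, -3, 9, -6],
 [-9, -2, 9, -6],
 [0, 0, 1, 0],
 [-3, -1, 3, -1]]
has determinant -13.) The finite-dimensional Fredholm alternative says: either (I - K) is invertible, or ker(I - K) ≠ {0} and then range(I - K) = ker((I - K)^*)^⊥, with dim ker(I - K) = dim ker((I - K)^*). Since det(I - K) ≠ 0, 1 is not an eigenvalue of K and ker(I - K) = {0}, so we are in the first case: for every y there is a unique x = (I - K)^(-1) y. Explicitly, by the Sherman–Morrison formula, (I - u v^T)^(-1) = I + u v^T/(1 - v·u), i.e. (I - K)^(-1) = I + K/(-13).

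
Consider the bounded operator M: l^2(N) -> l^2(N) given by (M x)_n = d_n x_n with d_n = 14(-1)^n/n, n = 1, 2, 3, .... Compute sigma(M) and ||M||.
sigma(M) = {14(-1)^n/n : n ≥ 1} ∪ {0}; ||M|| = 14

A bounded diagonal operator on l^2 with diagonal entries d_n has spectrum equal to the closure of {d_n : n ≥ 1}: every d_n is an eigenvalue (with eigenvector e_n), so {d_n} ⊂ sigma(M); the spectrum is closed, so its closure is too; and for lambda not in the closure, (M - lambda I) has bounded inverse (the diagonal entries 1/(d_n - lambda) are bounded). For our sequence d_n = 14(-1)^n/n, n = 1, 2, 3, ...:
  - {d_n} = {14(-1)^n/n : n ≥ 1}; the only limit point is 0
  - closure = {14(-1)^n/n : n ≥ 1} ∪ {0}
For the norm: a diagonal operator has ||M|| = sup_n |d_n|. Here |d_n| = 14/n is decreasing, so sup_n |d_n| = |d_1| = 14. So ||M|| = 14.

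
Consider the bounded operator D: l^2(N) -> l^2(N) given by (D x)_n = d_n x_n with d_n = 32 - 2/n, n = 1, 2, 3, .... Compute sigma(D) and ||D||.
sigma(D) = {32 - 2/n : n ≥ 1} ∪ {32}; ||D|| = 32

A bounded diagonal operator on l^2 with diagonal entries d_n has spectrum equal to the closure of {d_n : n ≥ 1}: every d_n is an eigenvalue (with eigenvector e_n), so {d_n} ⊂ sigma(D); the spectrum is closed, so its closure is too; and for lambda not in the closure, (D - lambda I) has bounded inverse (the diagonal entries 1/(d_n - lambda) are bounded). For our sequence d_n = 32 - 2/n, n = 1, 2, 3, ...:
  - {d_n} = {32 - 2/n : n ≥ 1}; the only limit point is 32
  - closure = {32 - 2/n : n ≥ 1} ∪ {32}
For the norm: a diagonal operator has ||D|| = sup_n |d_n|. Here d_n = 32 - 2/n increases monotonically from d_1 = 30 toward 32, with all terms in [30, 32); so sup_n |d_n| = 32 (the supremum is the limit, not attained). So ||D|| = 32.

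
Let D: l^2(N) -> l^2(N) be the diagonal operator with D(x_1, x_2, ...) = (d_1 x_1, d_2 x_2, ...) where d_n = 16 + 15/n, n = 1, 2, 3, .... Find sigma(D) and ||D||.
sigma(D) = {16 + 15/n : n ≥ 1} ∪ {16}; ||D|| = 31

A bounded diagonal operator on l^2 with diagonal entries d_n has spectrum equal to the closure of {d_n : n ≥ 1}: every d_n is an eigenvalue (with eigenvector e_n), so {d_n} ⊂ sigma(D); the spectrum is closed, so its closure is too; and for lambda not in the closure, (D - lambda I) has bounded inverse (the diagonal entries 1/(d_n - lambda) are bounded). For our sequence d_n = 16 + 15/n, n = 1, 2, 3, ...:
  - {d_n} = {16 + 15/n : n ≥ 1}; the only limit point is 16
  - closure = {16 + 15/n : n ≥ 1} ∪ {16}
For the norm: a diagonal operator has ||D|| = sup_n |d_n|. Here d_n = 16 + 15/n is positive and decreasing, so sup_n |d_n| = d_1 = 16 + 15 = 31. So ||D|| = 31.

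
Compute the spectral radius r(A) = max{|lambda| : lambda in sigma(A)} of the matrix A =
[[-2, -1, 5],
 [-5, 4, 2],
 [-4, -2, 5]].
r(A) ≈ 5.3462

The eigenvalues of A are the roots of its characteristic polynomial. With M = A (coefficients from the trace, the sum of principal 2x2 minors, and det A):
  p(λ) = det(λ I - M) = λ^3 - 7λ^2 + 21λ - 65.
No integer candidate from the rational root theorem (±divisors of 65) is a root, so the roots are irrational. The cubic discriminant is Δ = -46700 < 0, so there is one real root and a complex-conjugate pair. p(5) = -10 and p(6) = 25 have opposite signs, so a root lies in (5, 6); Newton's method refines it to λ ≈ 5.3462. Dividing out (λ - (5.3462)) leaves approximately λ^2 - 1.6538λ + 12.1583. For λ^2 - 1.6538λ + 12.1583 the discriminant is -45.8979. It is negative, so the remaining roots are the complex-conjugate pair λ ≈ 0.8269 ± 3.3874i. Their product equals the constant term, so |λ|^2 ≈ 12.1583 and |λ| ≈ 3.4869.
Thus the eigenvalues (to 4 decimals) are 5.3462 (modulus 5.3462); 0.8269 ± 3.3874i (modulus 3.4869). The spectral radius is the largest modulus: r(A) ≈ 5.3462. (Cross-check: r(A) ≤ ||A||_2 ≈ 9.4754; equality holds whenever A is normal, though it can also hold for some non-normal A.)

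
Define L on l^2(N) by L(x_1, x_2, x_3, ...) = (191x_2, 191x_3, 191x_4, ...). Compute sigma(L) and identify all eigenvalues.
sigma(L) = closed disk {z in C : |z| ≤ 191}; sigma_p(L) = open disk {z in C : |z| < 191}

Note L = 191·V where V is the unit left shift (V x)_k = x_{k+1}; so sigma(L) = 191·sigma(V) and ||L|| = 191||V||. ||L x||^2 = 36481sum_{k≥2} |x_k|^2 ≤ 36481||x||^2, with equality on {x : x_1 = 0}, so ||L|| = 191. For any lambda with |lambda| < 191, set r = lambda/191 (|r| < 1); the vector x = (1, r, r^2, ...) is in l^2 and satisfies L x = 191(r, r^2, ...) = lambda x, so lambda is an eigenvalue. On the boundary |lambda| = 191 the geometric series diverges, so no l^2 eigenvector exists, but these lambda lie in the approximate point spectrum. Hence sigma(L) is the closed disk of radius 191 and sigma_p(L) is the open disk.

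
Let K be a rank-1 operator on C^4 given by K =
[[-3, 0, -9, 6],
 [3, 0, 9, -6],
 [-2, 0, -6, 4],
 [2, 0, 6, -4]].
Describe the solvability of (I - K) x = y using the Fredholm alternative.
(I - K) is invertible (det(I - K) = 14 ≠ 0), so for every y in C^4 the equation (I - K) x = y has a unique solution.

K has rank 1, so it is an outer product K = u v^T: every row of K is a multiple of one row vector. Reading off the entries, u = (-3, 3, -2, 2) and v = (1, 0, 3, -2) (row i of K equals u_i·v^T). A rank-one matrix u v^T satisfies K u = u (v·u) and kills the (3)-dimensional subspace v^⊥, so its characteristic polynomial is lambda^3 (lambda - v·u) with v·u = tr K = -13. Hence the eigenvalues of I - K are 1 (multiplicity 3) and 1 - (-13) = 14, so det(I - K) = 14. (Direct check: I - K =
[[4, 0, 9, -6],
 [-3, 1, -9, 6],
 [2, 0, 7, -4],
 [-2, 0, -6, 5]]
has determinant 14.) The finite-dimensional Fredholm alternative says: either (I - K) is invertible, or ker(I - K) ≠ {0} and then range(I - K) = ker((I - K)^*)^⊥, with dim ker(I - K) = dim ker((I - K)^*). Since det(I - K) ≠ 0, 1 is not an eigenvalue of K and ker(I - K) = {0}, so we are in the first case: for every y there is a unique x = (I - K)^(-1) y. Explicitly, by the Sherman–Morrison formula, (I - u v^T)^(-1) = I + u v^T/(1 - v·u), i.e. (I - K)^(-1) = I + K/(14).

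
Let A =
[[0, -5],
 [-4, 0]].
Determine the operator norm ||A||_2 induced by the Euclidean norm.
||A||_2 = 5 (= sqrt(largest eigenvalue of A^T A))

||A||_2 = sigma_max(A) = sqrt(lambda_max(A^T A)). Form the symmetric matrix M = A^T A =
[[16, 0],
 [0, 25]].
Its characteristic polynomial (trace, determinant of M give the coefficients) is
  p(λ) = det(λ I - M) = λ^2 - 41λ + 400.
For λ^2 - 41λ + 400 the discriminant is 81. It is a perfect square (9^2), so the roots are rational: λ = (41 ± 9)/2 = 25, 16.
So the eigenvalues of A^T A are ≈ 16, 25 (all ≥ 0, as they must be for A^T A). The largest is λ_max = 25, hence ||A||_2 = sqrt(λ_max) = 5.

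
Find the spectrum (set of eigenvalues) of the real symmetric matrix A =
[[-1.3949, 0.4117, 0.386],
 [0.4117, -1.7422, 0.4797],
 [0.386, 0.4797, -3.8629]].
sigma(A) ≈ {-4, -2, -1}

A is real symmetric, so its spectrum consists of real eigenvalues. Expanding the characteristic polynomial of the displayed matrix gives
  det(λ I - A) = p(λ) = λ^3 + (7)λ^2 + (14)λ + (8).
Solving p(λ) = 0 yields eigenvalues ≈ -4, -2, -1. (A is shown rounded to 4 decimals, so these recover the underlying integer eigenvalues to within that precision.)
Verification: the trace of A = -7 equals the sum of eigenvalues -7, and det(A) ≈ -7.9998 matches the eigenvalue product -8.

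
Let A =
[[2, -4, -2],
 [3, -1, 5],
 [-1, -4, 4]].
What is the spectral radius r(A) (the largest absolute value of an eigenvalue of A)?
r(A) ≈ 5.3944

The eigenvalues of A are the roots of its characteristic polynomial. With M = A (coefficients from the trace, the sum of principal 2x2 minors, and det A):
  p(λ) = det(λ I - M) = λ^3 - 5λ^2 + 32λ - 126.
No integer candidate from the rational root theorem (±divisors of 126) is a root, so the roots are irrational. The cubic discriminant is Δ = -234244 < 0, so there is one real root and a complex-conjugate pair. p(4) = -14 and p(5) = 34 have opposite signs, so a root lies in (4, 5); Newton's method refines it to λ ≈ 4.33. Dividing out (λ - (4.33)) leaves approximately λ^2 - 0.67λ + 29.099. For λ^2 - 0.67λ + 29.099 the discriminant is -115.9473. It is negative, so the remaining roots are the complex-conjugate pair λ ≈ 0.335 ± 5.3839i. Their product equals the constant term, so |λ|^2 ≈ 29.099 and |λ| ≈ 5.3944.
Thus the eigenvalues (to 4 decimals) are 4.33 (modulus 4.33); 0.335 ± 5.3839i (modulus 5.3944). The spectral radius is the largest modulus: r(A) ≈ 5.3944. (Cross-check: r(A) ≤ ||A||_2 ≈ 7.4548; equality holds whenever A is normal, though it can also hold for some non-normal A.)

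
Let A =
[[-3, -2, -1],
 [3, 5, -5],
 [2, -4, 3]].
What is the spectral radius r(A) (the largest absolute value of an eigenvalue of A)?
r(A) ≈ 8.5056

The eigenvalues of A are the roots of its characteristic polynomial. With M = A (coefficients from the trace, the sum of principal 2x2 minors, and det A):
  p(λ) = det(λ I - M) = λ^3 - 5λ^2 - 21λ - 75.
No integer candidate from the rational root theorem (±divisors of 75) is a root, so the roots are irrational. The cubic discriminant is Δ = -283056 < 0, so there is one real root and a complex-conjugate pair. p(8) = -51 and p(9) = 60 have opposite signs, so a root lies in (8, 9); Newton's method refines it to λ ≈ 8.5056. Dividing out (λ - (8.5056)) leaves approximately λ^2 + 3.5056λ + 8.8177. For λ^2 + 3.5056λ + 8.8177 the discriminant is -22.9812. It is negative, so the remaining roots are the complex-conjugate pair λ ≈ -1.7528 ± 2.3969i. Their product equals the constant term, so |λ|^2 ≈ 8.8177 and |λ| ≈ 2.9695.
Thus the eigenvalues (to 4 decimals) are 8.5056 (modulus 8.5056); -1.7528 ± 2.3969i (modulus 2.9695). The spectral radius is the largest modulus: r(A) ≈ 8.5056. (Cross-check: r(A) ≤ ||A||_2 ≈ 8.8715; equality holds whenever A is normal, though it can also hold for some non-normal A.)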